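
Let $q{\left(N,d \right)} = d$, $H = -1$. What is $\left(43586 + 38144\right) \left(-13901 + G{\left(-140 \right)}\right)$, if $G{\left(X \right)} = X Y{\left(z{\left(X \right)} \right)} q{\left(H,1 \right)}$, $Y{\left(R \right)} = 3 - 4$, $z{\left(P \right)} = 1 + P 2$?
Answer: $-1124686530$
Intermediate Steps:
$z{\left(P \right)} = 1 + 2 P$
$Y{\left(R \right)} = -1$ ($Y{\left(R \right)} = 3 - 4 = -1$)
$G{\left(X \right)} = - X$ ($G{\left(X \right)} = X \left(-1\right) 1 = - X 1 = - X$)
$\left(43586 + 38144\right) \left(-13901 + G{\left(-140 \right)}\right) = \left(43586 + 38144\right) \left(-13901 - -140\right) = 81730 \left(-13901 + 140\right) = 81730 \left(-13761\right) = -1124686530$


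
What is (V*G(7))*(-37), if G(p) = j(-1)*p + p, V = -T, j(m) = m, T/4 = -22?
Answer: 0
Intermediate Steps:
T = -88 (T = 4*(-22) = -88)
V = 88 (V = -1*(-88) = 88)
G(p) = 0 (G(p) = -p + p = 0)
(V*G(7))*(-37) = (88*0)*(-37) = 0*(-37) = 0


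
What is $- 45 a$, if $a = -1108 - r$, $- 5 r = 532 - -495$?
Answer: $40617$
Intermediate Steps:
$r = - \frac{1027}{5}$ ($r = - \frac{532 - -495}{5} = - \frac{532 + 495}{5} = \left(- \frac{1}{5}\right) 1027 = - \frac{1027}{5} \approx -205.4$)
$a = - \frac{4513}{5}$ ($a = -1108 - - \frac{1027}{5} = -1108 + \frac{1027}{5} = - \frac{4513}{5} \approx -902.6$)
$- 45 a = \left(-45\right) \left(- \frac{4513}{5}\right) = 40617$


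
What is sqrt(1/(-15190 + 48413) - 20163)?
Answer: 2*I*sqrt(5563817171651)/33223 ≈ 142.0*I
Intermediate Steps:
sqrt(1/(-15190 + 48413) - 20163) = sqrt(1/33223 - 20163) = sqrt(-669875348/33223) = 2*I*sqrt(5563817171651)/33223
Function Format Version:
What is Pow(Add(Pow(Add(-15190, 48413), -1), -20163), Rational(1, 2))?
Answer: Mul(Rational(2, 33223), I, Pow(5563817171651, Rational(1, 2))) ≈ Mul(142.00, I)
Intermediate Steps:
Pow(Add(Pow(Add(-15190, 48413), -1), -20163), Rational(1, 2)) = Pow(Add(Pow(33223, -1), -20163), Rational(1, 2)) = Pow(Add(Rational(1, 33223), -20163), Rational(1, 2)) = Pow(Rational(-669875348, 33223), Rational(1, 2)) = Mul(Rational(2, 33223), I, Pow(5563817171651, Rational(1, 2)))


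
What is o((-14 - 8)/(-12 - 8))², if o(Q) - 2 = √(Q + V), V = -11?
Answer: -59/10 + 6*I*√110/5 ≈ -5.9 + 12.586*I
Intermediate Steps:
o(Q) = 2 + √(-11 + Q) (o(Q) = 2 + √(Q - 11) = 2 + √(-11 + Q))
o((-14 - 8)/(-12 - 8))² = (2 + √(-11 + (-14 - 8)/(-12 - 8)))² = (2 + √(-11 - 22/(-20)))² = (2 + √(-11 - 22*(-1/20)))² = (2 + √(-11 + 11/10))² = (2 + √(-99/10))² = (2 + 3*I*√110/10)²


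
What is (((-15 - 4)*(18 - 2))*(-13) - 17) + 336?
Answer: 4271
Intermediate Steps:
(((-15 - 4)*(18 - 2))*(-13) - 17) + 336 = (-19*16*(-13) - 17) + 336 = (-304*(-13) - 17) + 336 = (3952 - 17) + 336 = 3935 + 336 = 4271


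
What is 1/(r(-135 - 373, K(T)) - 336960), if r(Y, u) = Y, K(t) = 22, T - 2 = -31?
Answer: -1/337468 ≈ -2.9632e-6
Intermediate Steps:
T = -29 (T = 2 - 31 = -29)
1/(r(-135 - 373, K(T)) - 336960) = 1/((-135 - 373) - 336960) = 1/(-508 - 336960) = 1/(-337468) = -1/337468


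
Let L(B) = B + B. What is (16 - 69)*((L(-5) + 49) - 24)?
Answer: -795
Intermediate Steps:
L(B) = 2*B
(16 - 69)*((L(-5) + 49) - 24) = (16 - 69)*((2*(-5) + 49) - 24) = -53*((-10 + 49) - 24) = -53*(39 - 24) = -53*15 = -795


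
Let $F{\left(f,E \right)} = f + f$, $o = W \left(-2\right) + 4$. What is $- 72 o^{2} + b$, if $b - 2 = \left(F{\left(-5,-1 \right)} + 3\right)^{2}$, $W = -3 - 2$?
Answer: $-14061$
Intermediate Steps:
$W = -5$
$o = 14$ ($o = \left(-5\right) \left(-2\right) + 4 = 10 + 4 = 14$)
$F{\left(f,E \right)} = 2 f$
$b = 51$ ($b = 2 + \left(2 \left(-5\right) + 3\right)^{2} = 2 + \left(-10 + 3\right)^{2} = 2 + \left(-7\right)^{2} = 2 + 49 = 51$)
$- 72 o^{2} + b = - 72 \cdot 14^{2} + 51 = \left(-72\right) 196 + 51 = -14112 + 51 = -14061$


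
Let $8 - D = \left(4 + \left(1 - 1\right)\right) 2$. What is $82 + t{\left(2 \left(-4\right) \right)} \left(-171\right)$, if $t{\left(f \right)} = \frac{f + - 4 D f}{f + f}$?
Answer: $- \frac{7}{2} \approx -3.5$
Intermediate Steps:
$D = 0$ ($D = 8 - \left(4 + \left(1 - 1\right)\right) 2 = 8 - \left(4 + 0\right) 2 = 8 - 4 \cdot 2 = 8 - 8 = 0$)
$t{\left(f \right)} = \frac{1}{2}$ ($t{\left(f \right)} = \frac{f + \left(-4\right) 0 f}{f + f} = \frac{f + 0 f}{2 f} = \left(f + 0\right) \frac{1}{2 f} = f \frac{1}{2 f} = \frac{1}{2}$)
$82 + t{\left(2 \left(-4\right) \right)} \left(-171\right) = 82 + \frac{1}{2} \left(-171\right) = 82 - \frac{171}{2} = - \frac{7}{2}$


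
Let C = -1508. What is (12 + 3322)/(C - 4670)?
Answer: -1667/3089 ≈ -0.53966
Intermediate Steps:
(12 + 3322)/(C - 4670) = (12 + 3322)/(-1508 - 4670) = 3334/(-6178) = 3334*(-1/6178) = -1667/3089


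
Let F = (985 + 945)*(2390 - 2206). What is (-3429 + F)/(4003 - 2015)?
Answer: 351691/1988 ≈ 176.91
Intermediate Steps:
F = 355120 (F = 1930*184 = 355120)
(-3429 + F)/(4003 - 2015) = (-3429 + 355120)/(4003 - 2015) = 351691/1988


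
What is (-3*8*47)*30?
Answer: -33840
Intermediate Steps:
(-3*8*47)*30 = -24*47*30 = -1128*30 = -33840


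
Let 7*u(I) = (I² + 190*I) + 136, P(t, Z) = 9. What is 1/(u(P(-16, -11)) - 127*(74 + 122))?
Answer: -7/172317 ≈ -4.0623e-5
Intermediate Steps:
u(I) = 136/7 + I²/7 + 190*I/7 (u(I) = ((I² + 190*I) + 136)/7 = (136 + I² + 190*I)/7 = 136/7 + I²/7 + 190*I/7)
1/(u(P(-16, -11)) - 127*(74 + 122)) = 1/((136/7 + (⅐)*9² + (190/7)*9) - 127*(74 + 122)) = 1/((136/7 + (⅐)*81 + 1710/7) - 127*196) = 1/((136/7 + 81/7 + 1710/7) - 24892) = 1/(1927/7 - 24892) = 1/(-172317/7) = -7/172317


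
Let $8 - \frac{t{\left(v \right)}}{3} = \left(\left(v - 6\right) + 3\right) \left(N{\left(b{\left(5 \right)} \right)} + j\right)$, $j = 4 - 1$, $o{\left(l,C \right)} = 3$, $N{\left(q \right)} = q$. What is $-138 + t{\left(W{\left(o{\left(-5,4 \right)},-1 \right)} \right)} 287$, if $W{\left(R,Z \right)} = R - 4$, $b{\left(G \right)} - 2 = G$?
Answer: $41190$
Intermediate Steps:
$b{\left(G \right)} = 2 + G$
$j = 3$
$W{\left(R,Z \right)} = -4 + R$
$t{\left(v \right)} = 114 - 30 v$ ($t{\left(v \right)} = 24 - 3 \left(\left(v - 6\right) + 3\right) \left(\left(2 + 5\right) + 3\right) = 24 - 3 \left(\left(v - 6\right) + 3\right) \left(7 + 3\right) = 24 - 3 \left(\left(-6 + v\right) + 3\right) 10 = 24 - 3 \left(-3 + v\right) 10 = 24 - 3 \left(-30 + 10 v\right) = 24 - \left(-90 + 30 v\right) = 114 - 30 v$)
$-138 + t{\left(W{\left(o{\left(-5,4 \right)},-1 \right)} \right)} 287 = -138 + \left(114 - 30 \left(-4 + 3\right)\right) 287 = -138 + \left(114 - -30\right) 287 = -138 + \left(114 + 30\right) 287 = -138 + 144 \cdot 287 = -138 + 41328 = 41190$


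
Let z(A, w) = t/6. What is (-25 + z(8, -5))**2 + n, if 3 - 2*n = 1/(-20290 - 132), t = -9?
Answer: 14371983/20422 ≈ 703.75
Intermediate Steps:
z(A, w) = -3/2 (z(A, w) = -9/6 = -9*1/6 = -3/2)
n = 61267/40844 (n = 3/2 - 1/(2*(-20290 - 132)) = 3/2 - 1/2/(-20422) = 3/2 - 1/2*(-1/20422) = 3/2 + 1/40844 = 61267/40844 ≈ 1.5000)
(-25 + z(8, -5))**2 + n = (-25 - 3/2)**2 + 61267/40844 = (-53/2)**2 + 61267/40844 = 2809/4 + 61267/40844 = 14371983/20422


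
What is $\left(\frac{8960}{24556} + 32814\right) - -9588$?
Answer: $\frac{37186874}{877} \approx 42402.0$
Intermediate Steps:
$\left(\frac{8960}{24556} + 32814\right) - -9588 = \left(8960 \cdot \frac{1}{24556} + 32814\right) + 9588 = \left(\frac{320}{877} + 32814\right) + 9588 = \frac{28778198}{877} + 9588 = \frac{37186874}{877}$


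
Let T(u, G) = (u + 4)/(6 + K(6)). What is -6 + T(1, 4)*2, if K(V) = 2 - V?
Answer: -1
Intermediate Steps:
T(u, G) = 2 + u/2 (T(u, G) = (u + 4)/(6 + (2 - 1*6)) = (4 + u)/(6 + (2 - 6)) = (4 + u)/(6 - 4) = (4 + u)/2 = (4 + u)*(1/2) = 2 + u/2)
-6 + T(1, 4)*2 = -6 + (2 + (1/2)*1)*2 = -6 + (2 + 1/2)*2 = -6 + (5/2)*2 = -6 + 5 = -1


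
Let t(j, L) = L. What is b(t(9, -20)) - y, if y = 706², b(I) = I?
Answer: -498456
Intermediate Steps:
y = 498436
b(t(9, -20)) - y = -20 - 1*498436 = -20 - 498436 = -498456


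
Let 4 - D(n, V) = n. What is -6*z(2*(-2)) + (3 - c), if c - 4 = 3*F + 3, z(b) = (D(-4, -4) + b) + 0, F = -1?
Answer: -25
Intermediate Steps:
D(n, V) = 4 - n
z(b) = 8 + b (z(b) = ((4 - 1*(-4)) + b) + 0 = ((4 + 4) + b) + 0 = (8 + b) + 0 = 8 + b)
c = 4 (c = 4 + (3*(-1) + 3) = 4 + (-3 + 3) = 4 + 0 = 4)
-6*z(2*(-2)) + (3 - c) = -6*(8 + 2*(-2)) + (3 - 1*4) = -6*(8 - 4) + (3 - 4) = -6*4 - 1 = -24 - 1 = -25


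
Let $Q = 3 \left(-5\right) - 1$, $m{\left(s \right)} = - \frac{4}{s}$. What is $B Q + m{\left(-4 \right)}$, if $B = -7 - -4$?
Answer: $49$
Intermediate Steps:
$B = -3$ ($B = -7 + 4 = -3$)
$Q = -16$ ($Q = -15 - 1 = -16$)
$B Q + m{\left(-4 \right)} = \left(-3\right) \left(-16\right) - \frac{4}{-4} = 48 - -1 = 48 + 1 = 49$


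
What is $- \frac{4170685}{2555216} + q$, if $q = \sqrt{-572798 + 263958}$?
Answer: $- \frac{4170685}{2555216} + 2 i \sqrt{77210} \approx -1.6322 + 555.73 i$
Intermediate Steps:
$q = 2 i \sqrt{77210}$ ($q = \sqrt{-308840} = 2 i \sqrt{77210} \approx 555.73 i$)
$- \frac{4170685}{2555216} + q = - \frac{4170685}{2555216} + 2 i \sqrt{77210}$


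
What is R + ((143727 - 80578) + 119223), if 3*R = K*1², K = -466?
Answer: 546650/3 ≈ 1.8222e+5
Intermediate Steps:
R = -466/3 (R = (-466*1²)/3 = (-466*1)/3 = (⅓)*(-466) = -466/3 ≈ -155.33)
R + ((143727 - 80578) + 119223) = -466/3 + ((143727 - 80578) + 119223) = -466/3 + (63149 + 119223) = -466/3 + 182372 = 546650/3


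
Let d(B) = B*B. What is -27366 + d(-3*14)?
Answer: -25602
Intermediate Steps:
d(B) = B²
-27366 + d(-3*14) = -27366 + (-3*14)² = -27366 + (-42)² = -27366 + 1764 = -25602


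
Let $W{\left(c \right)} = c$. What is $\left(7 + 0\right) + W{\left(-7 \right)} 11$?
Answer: $-70$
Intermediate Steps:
$\left(7 + 0\right) + W{\left(-7 \right)} 11 = \left(7 + 0\right) - 77 = 7 - 77 = -70$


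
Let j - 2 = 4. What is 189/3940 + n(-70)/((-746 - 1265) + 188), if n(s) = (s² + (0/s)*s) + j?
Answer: -18985093/7182620 ≈ -2.6432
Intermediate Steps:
j = 6 (j = 2 + 4 = 6)
n(s) = 6 + s² (n(s) = (s² + (0/s)*s) + 6 = (s² + 0*s) + 6 = (s² + 0) + 6 = s² + 6 = 6 + s²)
189/3940 + n(-70)/((-746 - 1265) + 188) = 189/3940 + (6 + (-70)²)/((-746 - 1265) + 188) = 189*(1/3940) + (6 + 4900)/(-2011 + 188) = 189/3940 + 4906/(-1823) = 189/3940 + 4906*(-1/1823) = 189/3940 - 4906/1823 = -18985093/7182620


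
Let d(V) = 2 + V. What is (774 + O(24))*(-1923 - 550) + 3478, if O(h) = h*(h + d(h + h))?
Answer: -6302672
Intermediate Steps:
O(h) = h*(2 + 3*h) (O(h) = h*(h + (2 + (h + h))) = h*(h + (2 + 2*h)) = h*(2 + 3*h))
(774 + O(24))*(-1923 - 550) + 3478 = (774 + 24*(2 + 3*24))*(-1923 - 550) + 3478 = (774 + 24*(2 + 72))*(-2473) + 3478 = (774 + 24*74)*(-2473) + 3478 = (774 + 1776)*(-2473) + 3478 = 2550*(-2473) + 3478 = -6306150 + 3478 = -6302672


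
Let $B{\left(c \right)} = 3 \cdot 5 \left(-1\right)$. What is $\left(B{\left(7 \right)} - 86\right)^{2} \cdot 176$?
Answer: $1795376$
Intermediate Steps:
$B{\left(c \right)} = -15$ ($B{\left(c \right)} = 15 \left(-1\right) = -15$)
$\left(B{\left(7 \right)} - 86\right)^{2} \cdot 176 = \left(-15 - 86\right)^{2} \cdot 176 = \left(-101\right)^{2} \cdot 176 = 10201 \cdot 176 = 1795376$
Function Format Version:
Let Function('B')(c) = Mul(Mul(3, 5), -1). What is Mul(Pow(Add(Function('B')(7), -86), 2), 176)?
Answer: 1795376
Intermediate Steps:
Function('B')(c) = -15 (Function('B')(c) = Mul(15, -1) = -15)
Mul(Pow(Add(Function('B')(7), -86), 2), 176) = Mul(Pow(Add(-15, -86), 2), 176) = Mul(Pow(-101, 2), 176) = Mul(10201, 176) = 1795376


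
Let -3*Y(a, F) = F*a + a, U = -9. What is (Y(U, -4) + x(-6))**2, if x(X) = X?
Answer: 225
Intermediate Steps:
Y(a, F) = -a/3 - F*a/3 (Y(a, F) = -(F*a + a)/3 = -(a + F*a)/3 = -a/3 - F*a/3)
(Y(U, -4) + x(-6))**2 = (-1/3*(-9)*(1 - 4) - 6)**2 = (-1/3*(-9)*(-3) - 6)**2 = (-9 - 6)**2 = (-15)**2 = 225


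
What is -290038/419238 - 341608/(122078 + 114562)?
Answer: -4413534313/2066843340 ≈ -2.1354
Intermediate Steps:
-290038/419238 - 341608/(122078 + 114562) = -290038*1/419238 - 341608/236640 = -145019/209619 - 341608*1/236640 = -145019/209619 - 42701/29580 = -4413534313/2066843340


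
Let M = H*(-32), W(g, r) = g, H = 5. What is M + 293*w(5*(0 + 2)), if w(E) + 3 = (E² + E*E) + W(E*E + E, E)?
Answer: 89791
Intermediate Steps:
M = -160 (M = 5*(-32) = -160)
w(E) = -3 + E + 3*E² (w(E) = -3 + ((E² + E*E) + (E*E + E)) = -3 + ((E² + E²) + (E² + E)) = -3 + (2*E² + (E + E²)) = -3 + (E + 3*E²) = -3 + E + 3*E²)
M + 293*w(5*(0 + 2)) = -160 + 293*(-3 + 5*(0 + 2) + 3*(5*(0 + 2))²) = -160 + 293*(-3 + 5*2 + 3*(5*2)²) = -160 + 293*(-3 + 10 + 3*10²) = -160 + 293*(-3 + 10 + 3*100) = -160 + 293*(-3 + 10 + 300) = -160 + 293*307 = -160 + 89951 = 89791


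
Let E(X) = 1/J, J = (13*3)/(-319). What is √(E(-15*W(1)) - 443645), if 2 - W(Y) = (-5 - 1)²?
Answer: I*√674796486/39 ≈ 666.07*I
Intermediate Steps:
W(Y) = -34 (W(Y) = 2 - (-5 - 1)² = 2 - 1*(-6)² = 2 - 1*36 = 2 - 36 = -34)
J = -39/319 (J = 39*(-1/319) = -39/319 ≈ -0.12226)
E(X) = -319/39 (E(X) = 1/(-39/319) = -319/39)
√(E(-15*W(1)) - 443645) = √(-319/39 - 443645) = √(-17302474/39) = I*√674796486/39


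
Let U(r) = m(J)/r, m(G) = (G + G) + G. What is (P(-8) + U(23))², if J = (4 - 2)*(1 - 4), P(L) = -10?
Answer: 61504/529 ≈ 116.26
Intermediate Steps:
J = -6 (J = 2*(-3) = -6)
m(G) = 3*G (m(G) = 2*G + G = 3*G)
U(r) = -18/r (U(r) = (3*(-6))/r = -18/r)
(P(-8) + U(23))² = (-10 - 18/23)² = (-248/23)² = 61504/529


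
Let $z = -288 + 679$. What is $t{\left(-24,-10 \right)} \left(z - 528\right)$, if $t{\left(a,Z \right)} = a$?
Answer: $3288$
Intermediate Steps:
$z = 391$
$t{\left(-24,-10 \right)} \left(z - 528\right) = - 24 \left(391 - 528\right) = \left(-24\right) \left(-137\right) = 3288$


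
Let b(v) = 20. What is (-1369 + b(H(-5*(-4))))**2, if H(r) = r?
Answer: 1819801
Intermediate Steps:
(-1369 + b(H(-5*(-4))))**2 = (-1369 + 20)**2 = (-1349)**2 = 1819801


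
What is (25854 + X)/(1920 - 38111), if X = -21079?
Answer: -4775/36191 ≈ -0.13194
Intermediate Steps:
(25854 + X)/(1920 - 38111) = (25854 - 21079)/(1920 - 38111) = 4775/(-36191) = 4775*(-1/36191) = -4775/36191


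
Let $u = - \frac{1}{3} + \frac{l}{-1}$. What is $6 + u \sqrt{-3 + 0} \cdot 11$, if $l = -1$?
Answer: $6 + \frac{22 i \sqrt{3}}{3} \approx 6.0 + 12.702 i$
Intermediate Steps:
$u = \frac{2}{3}$ ($u = - \frac{1}{3} - \frac{1}{-1} = \left(-1\right) \frac{1}{3} - -1 = - \frac{1}{3} + 1 = \frac{2}{3} \approx 0.66667$)
$6 + u \sqrt{-3 + 0} \cdot 11 = 6 + \frac{2 \sqrt{-3 + 0}}{3} \cdot 11 = 6 + \frac{2 \sqrt{-3}}{3} \cdot 11 = 6 + \frac{2 i \sqrt{3}}{3} \cdot 11 = 6 + \frac{22 i \sqrt{3}}{3}$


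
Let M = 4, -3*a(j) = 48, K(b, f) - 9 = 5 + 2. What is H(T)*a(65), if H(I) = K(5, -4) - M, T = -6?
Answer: -192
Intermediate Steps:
K(b, f) = 16 (K(b, f) = 9 + (5 + 2) = 9 + 7 = 16)
a(j) = -16 (a(j) = -1/3*48 = -16)
H(I) = 12 (H(I) = 16 - 1*4 = 16 - 4 = 12)
H(T)*a(65) = 12*(-16) = -192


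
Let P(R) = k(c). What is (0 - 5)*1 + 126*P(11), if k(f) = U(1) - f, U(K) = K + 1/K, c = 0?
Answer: 247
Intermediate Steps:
k(f) = 2 - f (k(f) = (1 + 1/1) - f = (1 + 1) - f = 2 - f)
P(R) = 2 (P(R) = 2 - 1*0 = 2 + 0 = 2)
(0 - 5)*1 + 126*P(11) = (0 - 5)*1 + 126*2 = -5*1 + 252 = -5 + 252 = 247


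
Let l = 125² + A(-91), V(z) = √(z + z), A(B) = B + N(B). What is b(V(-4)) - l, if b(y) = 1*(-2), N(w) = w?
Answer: -15445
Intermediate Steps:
A(B) = 2*B (A(B) = B + B = 2*B)
V(z) = √2*√z (V(z) = √(2*z) = √2*√z)
b(y) = -2
l = 15443 (l = 125² + 2*(-91) = 15625 - 182 = 15443)
b(V(-4)) - l = -2 - 1*15443 = -2 - 15443 = -15445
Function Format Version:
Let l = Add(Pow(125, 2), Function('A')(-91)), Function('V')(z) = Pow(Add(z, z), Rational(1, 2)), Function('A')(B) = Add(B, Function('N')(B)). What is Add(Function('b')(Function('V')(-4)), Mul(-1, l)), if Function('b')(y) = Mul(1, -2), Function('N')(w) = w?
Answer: -15445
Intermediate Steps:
Function('A')(B) = Mul(2, B) (Function('A')(B) = Add(B, B) = Mul(2, B))
Function('V')(z) = Mul(Pow(2, Rational(1, 2)), Pow(z, Rational(1, 2))) (Function('V')(z) = Pow(Mul(2, z), Rational(1, 2)) = Mul(Pow(2, Rational(1, 2)), Pow(z, Rational(1, 2))))
Function('b')(y) = -2
l = 15443 (l = Add(Pow(125, 2), Mul(2, -91)) = Add(15625, -182) = 15443)
Add(Function('b')(Function('V')(-4)), Mul(-1, l)) = Add(-2, Mul(-1, 15443)) = Add(-2, -15443) = -15445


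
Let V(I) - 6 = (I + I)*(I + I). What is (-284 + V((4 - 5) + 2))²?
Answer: 75076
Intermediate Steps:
V(I) = 6 + 4*I² (V(I) = 6 + (I + I)*(I + I) = 6 + (2*I)*(2*I) = 6 + 4*I²)
(-284 + V((4 - 5) + 2))² = (-284 + (6 + 4*((4 - 5) + 2)²))² = (-284 + (6 + 4*(-1 + 2)²))² = (-284 + (6 + 4*1²))² = (-284 + (6 + 4*1))² = (-284 + (6 + 4))² = (-284 + 10)² = (-274)² = 75076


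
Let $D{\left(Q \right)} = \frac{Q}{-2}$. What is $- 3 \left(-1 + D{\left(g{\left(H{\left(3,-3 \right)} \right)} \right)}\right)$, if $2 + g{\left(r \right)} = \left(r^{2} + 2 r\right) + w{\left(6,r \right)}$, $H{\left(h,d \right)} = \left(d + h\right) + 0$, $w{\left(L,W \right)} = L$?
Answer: $9$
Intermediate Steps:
$H{\left(h,d \right)} = d + h$
$g{\left(r \right)} = 4 + r^{2} + 2 r$ ($g{\left(r \right)} = -2 + \left(\left(r^{2} + 2 r\right) + 6\right) = -2 + \left(6 + r^{2} + 2 r\right) = 4 + r^{2} + 2 r$)
$D{\left(Q \right)} = - \frac{Q}{2}$ ($D{\left(Q \right)} = Q \left(- \frac{1}{2}\right) = - \frac{Q}{2}$)
$- 3 \left(-1 + D{\left(g{\left(H{\left(3,-3 \right)} \right)} \right)}\right) = - 3 \left(-1 - \frac{4 + \left(-3 + 3\right)^{2} + 2 \left(-3 + 3\right)}{2}\right) = - 3 \left(-1 - \frac{4 + 0^{2} + 2 \cdot 0}{2}\right) = - 3 \left(-1 - \frac{4 + 0 + 0}{2}\right) = - 3 \left(-1 - 2\right) = \left(-3\right) \left(-3\right) = 9$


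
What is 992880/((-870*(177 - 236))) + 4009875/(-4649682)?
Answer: 49008326449/2651868634 ≈ 18.481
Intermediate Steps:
992880/((-870*(177 - 236))) + 4009875/(-4649682) = 992880/((-870*(-59))) + 4009875*(-1/4649682) = 992880/51330 - 1336625/1549894 = 992880*(1/51330) - 1336625/1549894 = 33096/1711 - 1336625/1549894 = 49008326449/2651868634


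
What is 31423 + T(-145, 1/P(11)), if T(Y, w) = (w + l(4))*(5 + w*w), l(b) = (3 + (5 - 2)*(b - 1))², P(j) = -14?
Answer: 88201427/2744 ≈ 32143.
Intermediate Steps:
l(b) = 9*b² (l(b) = (3 + 3*(-1 + b))² = (3 + (-3 + 3*b))² = (3*b)² = 9*b²)
T(Y, w) = (5 + w²)*(144 + w) (T(Y, w) = (w + 9*4²)*(5 + w*w) = (w + 9*16)*(5 + w²) = (w + 144)*(5 + w²) = (144 + w)*(5 + w²) = (5 + w²)*(144 + w))
31423 + T(-145, 1/P(11)) = 31423 + (720 + (1/(-14))³ + 5/(-14) + 144*(1/(-14))²) = 31423 + (720 + (-1/14)³ + 5*(-1/14) + 144*(-1/14)²) = 31423 + (720 - 1/2744 - 5/14 + 144*(1/196)) = 31423 + (720 - 1/2744 - 5/14 + 36/49) = 31423 + 1976715/2744 = 88201427/2744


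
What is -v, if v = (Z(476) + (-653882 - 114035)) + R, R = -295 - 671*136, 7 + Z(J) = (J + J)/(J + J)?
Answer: 859474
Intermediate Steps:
Z(J) = -6 (Z(J) = -7 + (J + J)/(J + J) = -7 + (2*J)/((2*J)) = -7 + (2*J)*(1/(2*J)) = -7 + 1 = -6)
R = -91551 (R = -295 - 91256 = -91551)
v = -859474 (v = (-6 + (-653882 - 114035)) - 91551 = (-6 - 767917) - 91551 = -767923 - 91551 = -859474)
-v = -1*(-859474) = 859474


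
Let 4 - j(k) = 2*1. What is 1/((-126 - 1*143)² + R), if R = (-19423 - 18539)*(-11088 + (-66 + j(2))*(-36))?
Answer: 1/333530569 ≈ 2.9982e-9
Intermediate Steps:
j(k) = 2 (j(k) = 4 - 2 = 2)
R = 333458208 (R = (-19423 - 18539)*(-11088 + (-66 + 2)*(-36)) = -37962*(-11088 - 64*(-36)) = -37962*(-11088 + 2304) = -37962*(-8784) = 333458208)
1/((-126 - 1*143)² + R) = 1/((-126 - 1*143)² + 333458208) = 1/((-126 - 143)² + 333458208) = 1/((-269)² + 333458208) = 1/(72361 + 333458208) = 1/333530569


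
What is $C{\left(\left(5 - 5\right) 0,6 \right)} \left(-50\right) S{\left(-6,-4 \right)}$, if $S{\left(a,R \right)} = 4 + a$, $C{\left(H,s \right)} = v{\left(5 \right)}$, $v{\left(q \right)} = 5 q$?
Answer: $2500$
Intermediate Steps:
$C{\left(H,s \right)} = 25$ ($C{\left(H,s \right)} = 5 \cdot 5 = 25$)
$C{\left(\left(5 - 5\right) 0,6 \right)} \left(-50\right) S{\left(-6,-4 \right)} = 25 \left(-50\right) \left(4 - 6\right) = \left(-1250\right) \left(-2\right) = 2500$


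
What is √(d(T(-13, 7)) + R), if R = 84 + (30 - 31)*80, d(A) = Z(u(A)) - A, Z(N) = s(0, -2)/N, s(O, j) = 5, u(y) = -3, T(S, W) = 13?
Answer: 4*I*√6/3 ≈ 3.266*I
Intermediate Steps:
Z(N) = 5/N
d(A) = -5/3 - A (d(A) = 5/(-3) - A = 5*(-⅓) - A = -5/3 - A)
R = 4 (R = 84 - 1*80 = 84 - 80 = 4)
√(d(T(-13, 7)) + R) = √((-5/3 - 1*13) + 4) = √((-5/3 - 13) + 4) = √(-44/3 + 4) = √(-32/3) = 4*I*√6/3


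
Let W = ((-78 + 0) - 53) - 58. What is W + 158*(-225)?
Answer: -35739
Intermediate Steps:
W = -189 (W = (-78 - 53) - 58 = -131 - 58 = -189)
W + 158*(-225) = -189 + 158*(-225) = -189 - 35550 = -35739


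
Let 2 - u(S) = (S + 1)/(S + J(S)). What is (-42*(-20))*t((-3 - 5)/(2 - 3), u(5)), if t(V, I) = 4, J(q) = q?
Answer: 3360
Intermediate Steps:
u(S) = 2 - (1 + S)/(2*S) (u(S) = 2 - (S + 1)/(S + S) = 2 - (1 + S)/(2*S))
(-42*(-20))*t((-3 - 5)/(2 - 3), u(5)) = -42*(-20)*4 = 840*4 = 3360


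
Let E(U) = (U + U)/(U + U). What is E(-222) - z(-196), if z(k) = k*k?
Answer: -38415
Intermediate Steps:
E(U) = 1 (E(U) = (2*U)/((2*U)) = (2*U)*(1/(2*U)) = 1)
z(k) = k²
E(-222) - z(-196) = 1 - 1*(-196)² = 1 - 1*38416 = 1 - 38416 = -38415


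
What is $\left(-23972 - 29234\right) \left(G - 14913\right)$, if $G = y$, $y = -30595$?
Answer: $2421298648$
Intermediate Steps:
$G = -30595$
$\left(-23972 - 29234\right) \left(G - 14913\right) = \left(-23972 - 29234\right) \left(-30595 - 14913\right) = \left(-53206\right) \left(-45508\right) = 2421298648$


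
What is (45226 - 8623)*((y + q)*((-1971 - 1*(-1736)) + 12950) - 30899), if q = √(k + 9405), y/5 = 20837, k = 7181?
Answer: 48487312405728 + 465407145*√16586 ≈ 4.8547e+13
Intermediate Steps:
y = 104185 (y = 5*20837 = 104185)
q = √16586 (q = √(7181 + 9405) = √16586 ≈ 128.79)
(45226 - 8623)*((y + q)*((-1971 - 1*(-1736)) + 12950) - 30899) = (45226 - 8623)*((104185 + √16586)*((-1971 - 1*(-1736)) + 12950) - 30899) = 36603*((104185 + √16586)*((-1971 + 1736) + 12950) - 30899) = 36603*((104185 + √16586)*(-235 + 12950) - 30899) = 36603*((104185 + √16586)*12715 - 30899) = 36603*((1324712275 + 12715*√16586) - 30899) = 36603*(1324681376 + 12715*√16586) = 48487312405728 + 465407145*√16586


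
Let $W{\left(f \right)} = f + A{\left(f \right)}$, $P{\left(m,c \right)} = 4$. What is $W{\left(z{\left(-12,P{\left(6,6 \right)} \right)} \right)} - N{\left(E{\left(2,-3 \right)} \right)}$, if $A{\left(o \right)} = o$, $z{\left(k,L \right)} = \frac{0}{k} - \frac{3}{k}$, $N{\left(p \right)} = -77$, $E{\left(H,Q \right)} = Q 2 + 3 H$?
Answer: $\frac{155}{2} \approx 77.5$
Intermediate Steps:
$E{\left(H,Q \right)} = 2 Q + 3 H$
$z{\left(k,L \right)} = - \frac{3}{k}$ ($z{\left(k,L \right)} = 0 - \frac{3}{k} = - \frac{3}{k}$)
$W{\left(f \right)} = 2 f$ ($W{\left(f \right)} = f + f = 2 f$)
$W{\left(z{\left(-12,P{\left(6,6 \right)} \right)} \right)} - N{\left(E{\left(2,-3 \right)} \right)} = 2 \left(- \frac{3}{-12}\right) - -77 = 2 \left(\left(-3\right) \left(- \frac{1}{12}\right)\right) + 77 = 2 \cdot \frac{1}{4} + 77 = \frac{1}{2} + 77 = \frac{155}{2}$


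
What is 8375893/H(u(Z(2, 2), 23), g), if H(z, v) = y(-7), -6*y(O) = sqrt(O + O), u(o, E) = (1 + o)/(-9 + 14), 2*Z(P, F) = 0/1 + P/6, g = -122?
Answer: 25127679*I*sqrt(14)/7 ≈ 1.3431e+7*I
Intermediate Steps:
Z(P, F) = P/12 (Z(P, F) = (0/1 + P/6)/2 = (0*1 + P*(1/6))/2 = (0 + P/6)/2 = (P/6)/2 = P/12)
u(o, E) = 1/5 + o/5 (u(o, E) = (1 + o)/5 = (1 + o)*(1/5) = 1/5 + o/5)
y(O) = -sqrt(2)*sqrt(O)/6 (y(O) = -sqrt(O + O)/6 = -sqrt(2)*sqrt(O)/6)
H(z, v) = -I*sqrt(14)/6 (H(z, v) = -sqrt(2)*sqrt(-7)/6 = -sqrt(2)*I*sqrt(7)/6 = -I*sqrt(14)/6)
8375893/H(u(Z(2, 2), 23), g) = 8375893/((-I*sqrt(14)/6)) = 8375893*(3*I*sqrt(14)/7) = 25127679*I*sqrt(14)/7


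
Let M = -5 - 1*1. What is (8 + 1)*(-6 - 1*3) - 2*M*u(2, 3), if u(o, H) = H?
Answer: -45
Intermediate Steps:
M = -6 (M = -5 - 1 = -6)
(8 + 1)*(-6 - 1*3) - 2*M*u(2, 3) = (8 + 1)*(-6 - 1*3) - (-12)*3 = 9*(-6 - 3) - 2*(-18) = 9*(-9) + 36 = -81 + 36 = -45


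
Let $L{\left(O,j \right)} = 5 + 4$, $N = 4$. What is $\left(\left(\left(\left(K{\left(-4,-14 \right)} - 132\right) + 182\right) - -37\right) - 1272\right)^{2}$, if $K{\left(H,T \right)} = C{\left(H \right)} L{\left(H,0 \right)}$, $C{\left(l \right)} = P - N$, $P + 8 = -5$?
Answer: $1790244$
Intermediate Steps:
$P = -13$ ($P = -8 - 5 = -13$)
$L{\left(O,j \right)} = 9$
$C{\left(l \right)} = -17$ ($C{\left(l \right)} = -13 - 4 = -17$)
$K{\left(H,T \right)} = -153$ ($K{\left(H,T \right)} = \left(-17\right) 9 = -153$)
$\left(\left(\left(\left(K{\left(-4,-14 \right)} - 132\right) + 182\right) - -37\right) - 1272\right)^{2} = \left(\left(\left(\left(-153 - 132\right) + 182\right) - -37\right) - 1272\right)^{2} = \left(\left(\left(-285 + 182\right) + 37\right) - 1272\right)^{2} = \left(\left(-103 + 37\right) - 1272\right)^{2} = \left(-66 - 1272\right)^{2} = \left(-1338\right)^{2} = 1790244$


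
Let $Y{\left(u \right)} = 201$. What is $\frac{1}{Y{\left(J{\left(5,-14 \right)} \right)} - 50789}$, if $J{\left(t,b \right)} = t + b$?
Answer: $- \frac{1}{50588} \approx -1.9768 \cdot 10^{-5}$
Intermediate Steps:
$J{\left(t,b \right)} = b + t$
$\frac{1}{Y{\left(J{\left(5,-14 \right)} \right)} - 50789} = \frac{1}{201 - 50789} = \frac{1}{-50588} = - \frac{1}{50588}$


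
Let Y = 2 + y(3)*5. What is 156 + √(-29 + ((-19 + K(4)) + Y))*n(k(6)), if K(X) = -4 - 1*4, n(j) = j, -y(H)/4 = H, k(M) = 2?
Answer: 156 + 2*I*√114 ≈ 156.0 + 21.354*I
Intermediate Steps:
y(H) = -4*H
Y = -58 (Y = 2 - 4*3*5 = 2 - 12*5 = 2 - 60 = -58)
K(X) = -8 (K(X) = -4 - 4 = -8)
156 + √(-29 + ((-19 + K(4)) + Y))*n(k(6)) = 156 + √(-29 + ((-19 - 8) - 58))*2 = 156 + √(-29 + (-27 - 58))*2 = 156 + √(-29 - 85)*2 = 156 + √(-114)*2 = 156 + (I*√114)*2 = 156 + 2*I*√114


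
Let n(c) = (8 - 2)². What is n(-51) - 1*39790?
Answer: -39754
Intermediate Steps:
n(c) = 36 (n(c) = 6² = 36)
n(-51) - 1*39790 = 36 - 1*39790 = 36 - 39790 = -39754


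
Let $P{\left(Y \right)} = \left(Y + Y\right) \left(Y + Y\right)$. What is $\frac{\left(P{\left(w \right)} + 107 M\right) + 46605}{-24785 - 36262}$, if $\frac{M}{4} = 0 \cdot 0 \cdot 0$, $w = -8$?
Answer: $- \frac{46861}{61047} \approx -0.76762$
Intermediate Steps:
$P{\left(Y \right)} = 4 Y^{2}$ ($P{\left(Y \right)} = 2 Y 2 Y = 4 Y^{2}$)
$M = 0$ ($M = 4 \cdot 0 \cdot 0 \cdot 0 = 4 \cdot 0 \cdot 0 = 4 \cdot 0 = 0$)
$\frac{\left(P{\left(w \right)} + 107 M\right) + 46605}{-24785 - 36262} = \frac{\left(4 \left(-8\right)^{2} + 107 \cdot 0\right) + 46605}{-24785 - 36262} = \frac{\left(4 \cdot 64 + 0\right) + 46605}{-61047} = \left(\left(256 + 0\right) + 46605\right) \left(- \frac{1}{61047}\right) = \left(256 + 46605\right) \left(- \frac{1}{61047}\right) = 46861 \left(- \frac{1}{61047}\right) = - \frac{46861}{61047}$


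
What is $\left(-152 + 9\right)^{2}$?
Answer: $20449$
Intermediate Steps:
$\left(-152 + 9\right)^{2} = \left(-143\right)^{2} = 20449$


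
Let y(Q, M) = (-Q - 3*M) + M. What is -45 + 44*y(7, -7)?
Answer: 263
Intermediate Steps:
y(Q, M) = -Q - 2*M
-45 + 44*y(7, -7) = -45 + 44*(-1*7 - 2*(-7)) = -45 + 44*(-7 + 14) = -45 + 44*7 = -45 + 308 = 263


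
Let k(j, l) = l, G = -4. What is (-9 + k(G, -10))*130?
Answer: -2470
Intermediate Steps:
(-9 + k(G, -10))*130 = (-9 - 10)*130 = -19*130 = -2470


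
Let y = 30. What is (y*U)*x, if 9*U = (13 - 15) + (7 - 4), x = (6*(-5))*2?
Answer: -200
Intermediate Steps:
x = -60 (x = -30*2 = -60)
U = ⅑ (U = ((13 - 15) + (7 - 4))/9 = (-2 + 3)/9 = (⅑)*1 = ⅑ ≈ 0.11111)
(y*U)*x = (30*(⅑))*(-60) = (10/3)*(-60) = -200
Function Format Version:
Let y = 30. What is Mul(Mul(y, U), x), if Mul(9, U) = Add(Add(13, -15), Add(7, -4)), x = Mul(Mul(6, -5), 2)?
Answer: -200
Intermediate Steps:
x = -60 (x = Mul(-30, 2) = -60)
U = Rational(1, 9) (U = Mul(Rational(1, 9), Add(Add(13, -15), Add(7, -4))) = Mul(Rational(1, 9), Add(-2, 3)) = Mul(Rational(1, 9), 1) = Rational(1, 9) ≈ 0.11111)
Mul(Mul(y, U), x) = Mul(Mul(30, Rational(1, 9)), -60) = Mul(Rational(10, 3), -60) = -200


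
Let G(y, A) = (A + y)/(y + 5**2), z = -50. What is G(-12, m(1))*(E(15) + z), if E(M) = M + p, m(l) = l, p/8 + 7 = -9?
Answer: 1793/13 ≈ 137.92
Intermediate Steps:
p = -128 (p = -56 + 8*(-9) = -56 - 72 = -128)
E(M) = -128 + M (E(M) = M - 128 = -128 + M)
G(y, A) = (A + y)/(25 + y) (G(y, A) = (A + y)/(y + 25) = (A + y)/(25 + y))
G(-12, m(1))*(E(15) + z) = ((1 - 12)/(25 - 12))*((-128 + 15) - 50) = (-11/13)*(-113 - 50) = ((1/13)*(-11))*(-163) = -11/13*(-163) = 1793/13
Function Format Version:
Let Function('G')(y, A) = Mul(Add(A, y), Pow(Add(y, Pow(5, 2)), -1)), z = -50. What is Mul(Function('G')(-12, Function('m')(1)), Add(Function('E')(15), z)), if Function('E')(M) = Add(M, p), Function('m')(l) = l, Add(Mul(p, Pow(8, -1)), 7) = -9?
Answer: Rational(1793, 13) ≈ 137.92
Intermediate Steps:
p = -128 (p = Add(-56, Mul(8, -9)) = Add(-56, -72) = -128)
Function('E')(M) = Add(-128, M) (Function('E')(M) = Add(M, -128) = Add(-128, M))
Function('G')(y, A) = Mul(Pow(Add(25, y), -1), Add(A, y)) (Function('G')(y, A) = Mul(Add(A, y), Pow(Add(y, 25), -1)) = Mul(Add(A, y), Pow(Add(25, y), -1)) = Mul(Pow(Add(25, y), -1), Add(A, y)))
Mul(Function('G')(-12, Function('m')(1)), Add(Function('E')(15), z)) = Mul(Mul(Pow(Add(25, -12), -1), Add(1, -12)), Add(Add(-128, 15), -50)) = Mul(Mul(Pow(13, -1), -11), Add(-113, -50)) = Mul(Mul(Rational(1, 13), -11), -163) = Mul(Rational(-11, 13), -163) = Rational(1793, 13)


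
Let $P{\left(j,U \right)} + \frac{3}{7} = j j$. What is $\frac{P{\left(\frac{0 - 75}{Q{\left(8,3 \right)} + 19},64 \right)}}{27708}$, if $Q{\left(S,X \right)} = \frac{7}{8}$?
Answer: $\frac{271573}{544822404} \approx 0.00049846$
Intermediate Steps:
$Q{\left(S,X \right)} = \frac{7}{8}$ ($Q{\left(S,X \right)} = 7 \cdot \frac{1}{8} = \frac{7}{8}$)
$P{\left(j,U \right)} = - \frac{3}{7} + j^{2}$ ($P{\left(j,U \right)} = - \frac{3}{7} + j j = - \frac{3}{7} + j^{2}$)
$\frac{P{\left(\frac{0 - 75}{Q{\left(8,3 \right)} + 19},64 \right)}}{27708} = \frac{- \frac{3}{7} + \left(\frac{0 - 75}{\frac{7}{8} + 19}\right)^{2}}{27708} = \left(- \frac{3}{7} + \left(- \frac{75}{\frac{159}{8}}\right)^{2}\right) \frac{1}{27708} = \left(- \frac{3}{7} + \left(\left(-75\right) \frac{8}{159}\right)^{2}\right) \frac{1}{27708} = \left(- \frac{3}{7} + \left(- \frac{200}{53}\right)^{2}\right) \frac{1}{27708} = \left(- \frac{3}{7} + \frac{40000}{2809}\right) \frac{1}{27708} = \frac{271573}{19663} \cdot \frac{1}{27708} = \frac{271573}{544822404}$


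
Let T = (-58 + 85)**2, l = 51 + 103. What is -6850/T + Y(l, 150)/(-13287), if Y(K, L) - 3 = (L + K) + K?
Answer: -30450673/3228741 ≈ -9.4311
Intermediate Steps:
l = 154
T = 729 (T = 27**2 = 729)
Y(K, L) = 3 + L + 2*K (Y(K, L) = 3 + ((L + K) + K) = 3 + ((K + L) + K) = 3 + (L + 2*K) = 3 + L + 2*K)
-6850/T + Y(l, 150)/(-13287) = -6850/729 + (3 + 150 + 2*154)/(-13287) = -6850*1/729 + (3 + 150 + 308)*(-1/13287) = -6850/729 + 461*(-1/13287) = -6850/729 - 461/13287 = -30450673/3228741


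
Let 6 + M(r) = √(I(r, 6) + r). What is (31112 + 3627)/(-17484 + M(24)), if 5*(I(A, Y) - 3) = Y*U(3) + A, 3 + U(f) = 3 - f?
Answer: -1012641850/509833453 - 34739*√705/1529500359 ≈ -1.9868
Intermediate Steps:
U(f) = -f (U(f) = -3 + (3 - f) = -f)
I(A, Y) = 3 - 3*Y/5 + A/5 (I(A, Y) = 3 + (Y*(-1*3) + A)/5 = 3 + (Y*(-3) + A)/5 = 3 + (-3*Y + A)/5 = 3 + (A - 3*Y)/5 = 3 + (-3*Y/5 + A/5) = 3 - 3*Y/5 + A/5)
M(r) = -6 + √(-⅗ + 6*r/5) (M(r) = -6 + √((3 - ⅗*6 + r/5) + r) = -6 + √((3 - 18/5 + r/5) + r) = -6 + √((-⅗ + r/5) + r) = -6 + √(-⅗ + 6*r/5))
(31112 + 3627)/(-17484 + M(24)) = (31112 + 3627)/(-17484 + (-6 + √(-15 + 30*24)/5)) = 34739/(-17484 + (-6 + √(-15 + 720)/5)) = 34739/(-17484 + (-6 + √705/5)) = 34739/(-17490 + √705/5)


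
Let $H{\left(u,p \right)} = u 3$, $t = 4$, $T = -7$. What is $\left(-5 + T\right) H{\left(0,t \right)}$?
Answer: $0$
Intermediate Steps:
$H{\left(u,p \right)} = 3 u$
$\left(-5 + T\right) H{\left(0,t \right)} = \left(-5 - 7\right) 3 \cdot 0 = \left(-12\right) 0 = 0$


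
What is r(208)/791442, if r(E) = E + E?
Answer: 208/395721 ≈ 0.00052562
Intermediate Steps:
r(E) = 2*E
r(208)/791442 = (2*208)/791442 = 416*(1/791442) = 208/395721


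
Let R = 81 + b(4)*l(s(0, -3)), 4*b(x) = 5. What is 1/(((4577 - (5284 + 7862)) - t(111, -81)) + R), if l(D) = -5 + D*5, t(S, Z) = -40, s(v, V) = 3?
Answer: -2/16871 ≈ -0.00011855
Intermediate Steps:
b(x) = 5/4 (b(x) = (¼)*5 = 5/4)
l(D) = -5 + 5*D
R = 187/2 (R = 81 + 5*(-5 + 5*3)/4 = 81 + 5*(-5 + 15)/4 = 81 + (5/4)*10 = 81 + 25/2 = 187/2 ≈ 93.500)
1/(((4577 - (5284 + 7862)) - t(111, -81)) + R) = 1/(((4577 - (5284 + 7862)) - 1*(-40)) + 187/2) = 1/(((4577 - 1*13146) + 40) + 187/2) = 1/(((4577 - 13146) + 40) + 187/2) = 1/((-8569 + 40) + 187/2) = 1/(-8529 + 187/2) = 1/(-16871/2) = -2/16871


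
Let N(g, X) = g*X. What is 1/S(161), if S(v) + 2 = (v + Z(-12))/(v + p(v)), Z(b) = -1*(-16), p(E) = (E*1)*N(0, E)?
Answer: -161/145 ≈ -1.1103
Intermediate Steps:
N(g, X) = X*g
p(E) = 0 (p(E) = (E*1)*(E*0) = E*0 = 0)
Z(b) = 16
S(v) = -2 + (16 + v)/v (S(v) = -2 + (v + 16)/(v + 0) = -2 + (16 + v)/v)
1/S(161) = 1/((16 - 1*161)/161) = 1/((16 - 161)/161) = 1/((1/161)*(-145)) = 1/(-145/161) = -161/145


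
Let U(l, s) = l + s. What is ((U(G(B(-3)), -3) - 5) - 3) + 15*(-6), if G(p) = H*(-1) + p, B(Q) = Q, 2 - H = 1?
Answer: -105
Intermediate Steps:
H = 1 (H = 2 - 1*1 = 2 - 1 = 1)
G(p) = -1 + p (G(p) = 1*(-1) + p = -1 + p)
((U(G(B(-3)), -3) - 5) - 3) + 15*(-6) = ((((-1 - 3) - 3) - 5) - 3) + 15*(-6) = (((-4 - 3) - 5) - 3) - 90 = ((-7 - 5) - 3) - 90 = (-12 - 3) - 90 = -15 - 90 = -105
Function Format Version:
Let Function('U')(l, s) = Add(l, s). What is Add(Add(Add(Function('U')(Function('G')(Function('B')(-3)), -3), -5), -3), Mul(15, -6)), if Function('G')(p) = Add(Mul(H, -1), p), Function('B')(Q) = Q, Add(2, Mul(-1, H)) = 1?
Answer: -105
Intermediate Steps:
H = 1 (H = Add(2, Mul(-1, 1)) = Add(2, -1) = 1)
Function('G')(p) = Add(-1, p) (Function('G')(p) = Add(Mul(1, -1), p) = Add(-1, p))
Add(Add(Add(Function('U')(Function('G')(Function('B')(-3)), -3), -5), -3), Mul(15, -6)) = Add(Add(Add(Add(Add(-1, -3), -3), -5), -3), Mul(15, -6)) = Add(Add(Add(Add(-4, -3), -5), -3), -90) = Add(Add(Add(-7, -5), -3), -90) = Add(Add(-12, -3), -90) = Add(-15, -90) = -105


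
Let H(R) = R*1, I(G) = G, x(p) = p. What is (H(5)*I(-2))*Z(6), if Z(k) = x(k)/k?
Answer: -10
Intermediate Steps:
Z(k) = 1 (Z(k) = k/k = 1)
H(R) = R
(H(5)*I(-2))*Z(6) = (5*(-2))*1 = -10*1 = -10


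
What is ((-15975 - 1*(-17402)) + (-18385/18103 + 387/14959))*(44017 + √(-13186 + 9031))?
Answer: 16997936935006225/270802777 + 386167547425*I*√4155/270802777 ≈ 6.2769e+7 + 91920.0*I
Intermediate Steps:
((-15975 - 1*(-17402)) + (-18385/18103 + 387/14959))*(44017 + √(-13186 + 9031)) = ((-15975 + 17402) + (-18385*1/18103 + 387*(1/14959)))*(44017 + √(-4155)) = (1427 + (-18385/18103 + 387/14959))*(44017 + I*√4155) = (1427 - 268015354/270802777)*(44017 + I*√4155) = 386167547425*(44017 + I*√4155)/270802777 = 16997936935006225/270802777 + 386167547425*I*√4155/270802777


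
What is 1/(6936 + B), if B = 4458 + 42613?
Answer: 1/54007 ≈ 1.8516e-5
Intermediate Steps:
B = 47071
1/(6936 + B) = 1/(6936 + 47071) = 1/54007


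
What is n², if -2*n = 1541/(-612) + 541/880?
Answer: 65662525009/72511718400 ≈ 0.90554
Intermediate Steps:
n = 256247/269280 (n = -(1541/(-612) + 541/880)/2 = -(1541*(-1/612) + 541*(1/880))/2 = -(-1541/612 + 541/880)/2 = -½*(-256247/134640) = 256247/269280 ≈ 0.95160)
n² = (256247/269280)² = 65662525009/72511718400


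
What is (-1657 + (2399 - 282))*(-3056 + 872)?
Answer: -1004640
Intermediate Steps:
(-1657 + (2399 - 282))*(-3056 + 872) = (-1657 + 2117)*(-2184) = 460*(-2184) = -1004640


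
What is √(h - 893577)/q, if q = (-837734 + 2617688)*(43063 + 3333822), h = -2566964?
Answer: I*√3460541/6010699963290 ≈ 3.0949e-10*I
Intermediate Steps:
q = 6010699963290 (q = 1779954*3376885 = 6010699963290)
√(h - 893577)/q = √(-2566964 - 893577)/6010699963290 = √(-3460541)*(1/6010699963290) = (I*√3460541)*(1/6010699963290) = I*√3460541/6010699963290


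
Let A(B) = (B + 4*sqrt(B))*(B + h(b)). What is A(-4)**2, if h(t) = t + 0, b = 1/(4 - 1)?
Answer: -1936/3 - 7744*I/9 ≈ -645.33 - 860.44*I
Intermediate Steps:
b = 1/3 ≈ 0.33333
h(t) = t
A(B) = (1/3 + B)*(B + 4*sqrt(B)) (A(B) = (B + 4*sqrt(B))*(B + 1/3) = (B + 4*sqrt(B))*(1/3 + B) = (1/3 + B)*(B + 4*sqrt(B)))
A(-4)**2 = ((-4)**2 + 4*(-4)**(3/2) + (1/3)*(-4) + 4*sqrt(-4)/3)**2 = (16 + 4*(-8*I) - 4/3 + 4*(2*I)/3)**2 = (16 - 32*I - 4/3 + 8*I/3)**2 = (44/3 - 88*I/3)**2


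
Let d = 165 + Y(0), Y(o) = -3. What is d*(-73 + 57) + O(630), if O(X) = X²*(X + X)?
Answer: 500091408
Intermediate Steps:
O(X) = 2*X³ (O(X) = X²*(2*X) = 2*X³)
d = 162 (d = 165 - 3 = 162)
d*(-73 + 57) + O(630) = 162*(-73 + 57) + 2*630³ = 162*(-16) + 2*250047000 = -2592 + 500094000 = 500091408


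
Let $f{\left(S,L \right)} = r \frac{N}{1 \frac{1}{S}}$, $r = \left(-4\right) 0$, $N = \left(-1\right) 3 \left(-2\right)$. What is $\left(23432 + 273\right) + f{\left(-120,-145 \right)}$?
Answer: $23705$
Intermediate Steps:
$N = 6$ ($N = \left(-3\right) \left(-2\right) = 6$)
$r = 0$
$f{\left(S,L \right)} = 0$ ($f{\left(S,L \right)} = 0 \frac{6}{1 \frac{1}{S}} = 0 \frac{6}{\frac{1}{S}} = 0 \cdot 6 S = 0$)
$\left(23432 + 273\right) + f{\left(-120,-145 \right)} = \left(23432 + 273\right) + 0 = 23705 + 0 = 23705$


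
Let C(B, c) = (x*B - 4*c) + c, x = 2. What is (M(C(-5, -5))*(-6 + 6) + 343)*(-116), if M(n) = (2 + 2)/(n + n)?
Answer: -39788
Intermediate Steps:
C(B, c) = -3*c + 2*B (C(B, c) = (2*B - 4*c) + c = (-4*c + 2*B) + c = -3*c + 2*B)
M(n) = 2/n (M(n) = 4/((2*n)) = 4*(1/(2*n)) = 2/n)
(M(C(-5, -5))*(-6 + 6) + 343)*(-116) = ((2/(-3*(-5) + 2*(-5)))*(-6 + 6) + 343)*(-116) = ((2/(15 - 10))*0 + 343)*(-116) = ((2/5)*0 + 343)*(-116) = ((2*(⅕))*0 + 343)*(-116) = ((⅖)*0 + 343)*(-116) = (0 + 343)*(-116) = 343*(-116) = -39788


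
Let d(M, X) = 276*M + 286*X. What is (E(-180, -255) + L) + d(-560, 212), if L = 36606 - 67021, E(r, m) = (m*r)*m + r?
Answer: -11829023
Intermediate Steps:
E(r, m) = r + r*m² (E(r, m) = r*m² + r = r + r*m²)
L = -30415
(E(-180, -255) + L) + d(-560, 212) = (-180*(1 + (-255)²) - 30415) + (276*(-560) + 286*212) = (-180*(1 + 65025) - 30415) + (-154560 + 60632) = (-180*65026 - 30415) - 93928 = (-11704680 - 30415) - 93928 = -11735095 - 93928 = -11829023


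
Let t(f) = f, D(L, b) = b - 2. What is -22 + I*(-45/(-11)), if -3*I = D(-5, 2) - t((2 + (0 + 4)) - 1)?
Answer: -167/11 ≈ -15.182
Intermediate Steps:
D(L, b) = -2 + b
I = 5/3 (I = -((-2 + 2) - ((2 + (0 + 4)) - 1))/3 = -(0 - ((2 + 4) - 1))/3 = -(0 - (6 - 1))/3 = -(0 - 1*5)/3 = -(0 - 5)/3 = -⅓*(-5) = 5/3 ≈ 1.6667)
-22 + I*(-45/(-11)) = -22 + 5*(-45/(-11))/3 = -22 + 5*(-45*(-1/11))/3 = -22 + (5/3)*(45/11) = -22 + 75/11 = -167/11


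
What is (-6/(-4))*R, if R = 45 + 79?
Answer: 186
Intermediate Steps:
R = 124
(-6/(-4))*R = -6/(-4)*124 = -6*(-1)/4*124 = -1*(-3/2)*124 = (3/2)*124 = 186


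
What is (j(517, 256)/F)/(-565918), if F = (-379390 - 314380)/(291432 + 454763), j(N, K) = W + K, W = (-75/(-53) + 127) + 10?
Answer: 779923014/1040434866779 ≈ 0.00074961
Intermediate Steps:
W = 7336/53 (W = (-75*(-1/53) + 127) + 10 = (75/53 + 127) + 10 = 6806/53 + 10 = 7336/53 ≈ 138.42)
j(N, K) = 7336/53 + K
F = -138754/149239 (F = -693770/746195 = -693770*1/746195 = -138754/149239 ≈ -0.92974)
(j(517, 256)/F)/(-565918) = ((7336/53 + 256)/(-138754/149239))/(-565918) = ((20904/53)*(-149239/138754))*(-1/565918) = -1559846028/3676981*(-1/565918) = 779923014/1040434866779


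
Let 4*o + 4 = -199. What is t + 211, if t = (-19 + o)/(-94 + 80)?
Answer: 12095/56 ≈ 215.98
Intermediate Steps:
o = -203/4 (o = -1 + (1/4)*(-199) = -1 - 199/4 = -203/4 ≈ -50.750)
t = 279/56 (t = (-19 - 203/4)/(-94 + 80) = -279/4/(-14) = -279/4*(-1/14) = 279/56 ≈ 4.9821)
t + 211 = 279/56 + 211 = 12095/56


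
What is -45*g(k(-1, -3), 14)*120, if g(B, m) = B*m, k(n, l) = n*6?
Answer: 453600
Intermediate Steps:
k(n, l) = 6*n
-45*g(k(-1, -3), 14)*120 = -45*6*(-1)*14*120 = -(-270)*14*120 = -45*(-84)*120 = 3780*120 = 453600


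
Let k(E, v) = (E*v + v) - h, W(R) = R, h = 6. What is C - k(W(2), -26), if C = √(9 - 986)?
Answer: 84 + I*√977 ≈ 84.0 + 31.257*I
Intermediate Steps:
C = I*√977 (C = √(-977) = I*√977 ≈ 31.257*I)
k(E, v) = -6 + v + E*v (k(E, v) = (E*v + v) - 1*6 = (v + E*v) - 6 = -6 + v + E*v)
C - k(W(2), -26) = I*√977 - (-6 - 26 + 2*(-26)) = I*√977 - (-6 - 26 - 52) = I*√977 - 1*(-84) = I*√977 + 84 = 84 + I*√977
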